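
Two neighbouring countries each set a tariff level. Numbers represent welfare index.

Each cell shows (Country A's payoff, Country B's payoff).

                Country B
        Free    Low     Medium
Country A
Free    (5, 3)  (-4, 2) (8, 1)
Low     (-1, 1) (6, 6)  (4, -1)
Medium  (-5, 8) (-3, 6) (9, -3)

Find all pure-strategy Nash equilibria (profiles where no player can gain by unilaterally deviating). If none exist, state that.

(Free, Free): Country A gets 5, best alternative -1; Country B gets 3, best alternative 2. No profitable deviation — NE.
(Free, Low): Country A can switch to Low (-4 → 6). Not NE.
(Free, Medium): Country A can switch to Medium (8 → 9). Not NE.
(Low, Free): Country A can switch to Free (-1 → 5). Not NE.
(Low, Low): Country A gets 6, best alternative -3; Country B gets 6, best alternative 1. No profitable deviation — NE.
(Low, Medium): Country A can switch to Free (4 → 8). Not NE.
(Medium, Free): Country A can switch to Free (-5 → 5). Not NE.
(Medium, Low): Country A can switch to Low (-3 → 6). Not NE.
(The remaining 1 profile has a profitable deviation by the same check.)

Pure-strategy Nash equilibria: (Free, Free) and (Low, Low)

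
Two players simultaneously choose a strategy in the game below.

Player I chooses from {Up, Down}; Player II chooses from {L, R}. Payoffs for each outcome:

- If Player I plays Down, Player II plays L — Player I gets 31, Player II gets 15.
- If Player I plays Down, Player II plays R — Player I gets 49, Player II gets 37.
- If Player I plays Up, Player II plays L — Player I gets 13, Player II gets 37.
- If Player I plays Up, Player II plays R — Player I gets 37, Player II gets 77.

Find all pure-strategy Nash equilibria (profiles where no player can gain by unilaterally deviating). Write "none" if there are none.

Player I against L: payoffs 13, 31 → best response Down.
Player I against R: payoffs 37, 49 → best response Down.
Player II against Up: payoffs 37, 77 → best response R.
Player II against Down: payoffs 15, 37 → best response R.
Mutual best responses: (Down, R).

Pure NE: (Down, R)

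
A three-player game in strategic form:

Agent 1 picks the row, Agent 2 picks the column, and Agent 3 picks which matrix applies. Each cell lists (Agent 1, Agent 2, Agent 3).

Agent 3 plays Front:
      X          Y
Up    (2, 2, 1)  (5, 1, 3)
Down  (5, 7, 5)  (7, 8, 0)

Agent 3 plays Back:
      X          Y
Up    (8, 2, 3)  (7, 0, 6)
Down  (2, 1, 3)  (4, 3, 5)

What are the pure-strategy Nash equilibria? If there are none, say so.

Pure NE: (Up, X, Back)

For each strategy profile, look for a profitable unilateral deviation.
(Up, X, Front): Agent 1 can switch to Down (2 → 5). Not NE.
(Up, X, Back): Agent 1 gets 8, best alternative 2; Agent 2 gets 2, best alternative 0; Agent 3 gets 3, best alternative 1. No profitable deviation — NE.
(Up, Y, Front): Agent 1 can switch to Down (5 → 7). Not NE.
(Up, Y, Back): Agent 2 can switch to X (0 → 2). Not NE.
(Down, X, Front): Agent 2 can switch to Y (7 → 8). Not NE.
(Down, X, Back): Agent 1 can switch to Up (2 → 8). Not NE.
(Down, Y, Front): Agent 3 can switch to Back (0 → 5). Not NE.
(Down, Y, Back): Agent 1 can switch to Up (4 → 7). Not NE.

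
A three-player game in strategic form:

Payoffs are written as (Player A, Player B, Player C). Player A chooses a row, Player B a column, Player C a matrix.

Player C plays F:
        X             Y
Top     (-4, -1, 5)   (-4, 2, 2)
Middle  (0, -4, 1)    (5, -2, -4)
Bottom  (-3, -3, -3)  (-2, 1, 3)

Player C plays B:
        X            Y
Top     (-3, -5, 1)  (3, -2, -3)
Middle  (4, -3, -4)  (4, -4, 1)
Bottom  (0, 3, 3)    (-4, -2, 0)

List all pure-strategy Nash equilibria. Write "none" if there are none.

none

(Top, X, F): Player A can switch to Middle (-4 → 0). Not NE.
(Top, X, B): Player A can switch to Middle (-3 → 4). Not NE.
(Top, Y, F): Player A can switch to Middle (-4 → 5). Not NE.
(Top, Y, B): Player A can switch to Middle (3 → 4). Not NE.
(Middle, X, F): Player B can switch to Y (-4 → -2). Not NE.
(Middle, X, B): Player C can switch to F (-4 → 1). Not NE.
(Middle, Y, F): Player C can switch to B (-4 → 1). Not NE.
(Middle, Y, B): Player B can switch to X (-4 → -3). Not NE.
(Bottom, X, F): Player A can switch to Middle (-3 → 0). Not NE.
(Bottom, X, B): Player A can switch to Middle (0 → 4). Not NE.
(The remaining 2 profiles each have a profitable deviation by the same check.)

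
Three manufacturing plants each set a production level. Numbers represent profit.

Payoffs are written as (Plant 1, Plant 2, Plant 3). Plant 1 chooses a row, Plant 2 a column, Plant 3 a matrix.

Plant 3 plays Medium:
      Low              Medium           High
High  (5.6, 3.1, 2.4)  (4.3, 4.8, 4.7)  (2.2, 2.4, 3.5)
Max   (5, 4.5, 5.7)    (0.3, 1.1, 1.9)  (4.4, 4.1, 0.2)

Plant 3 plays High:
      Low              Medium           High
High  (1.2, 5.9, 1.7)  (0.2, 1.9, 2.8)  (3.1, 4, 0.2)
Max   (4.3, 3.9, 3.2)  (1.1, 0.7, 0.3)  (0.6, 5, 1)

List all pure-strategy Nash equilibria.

For each player, find the best response to each opponent profile; mutual best responses are the pure NE.
Plant 1 against (Low, Medium): payoffs 5.6, 5 → best response High.
Plant 1 against (Low, High): payoffs 1.2, 4.3 → best response Max.
Plant 1 against (Medium, Medium): payoffs 4.3, 0.3 → best response High.
Plant 1 against (Medium, High): payoffs 0.2, 1.1 → best response Max.
Plant 1 against (High, Medium): payoffs 2.2, 4.4 → best response Max.
Plant 1 against (High, High): payoffs 3.1, 0.6 → best response High.
Plant 2 against (High, Medium): payoffs 3.1, 4.8, 2.4 → best response Medium.
Plant 2 against (High, High): payoffs 5.9, 1.9, 4 → best response Low.
Plant 2 against (Max, Medium): payoffs 4.5, 1.1, 4.1 → best response Low.
Plant 2 against (Max, High): payoffs 3.9, 0.7, 5 → best response High.
Plant 3 against (High, Low): payoffs 2.4, 1.7 → best response Medium.
Plant 3 against (High, Medium): payoffs 4.7, 2.8 → best response Medium.
Plant 3 against (High, High): payoffs 3.5, 0.2 → best response Medium.
Plant 3 against (Max, Low): payoffs 5.7, 3.2 → best response Medium.
Plant 3 against (Max, Medium): payoffs 1.9, 0.3 → best response Medium.
Plant 3 against (Max, High): payoffs 0.2, 1 → best response High.
Mutual best responses: (High, Medium, Medium).

Pure NE: (High, Medium, Medium)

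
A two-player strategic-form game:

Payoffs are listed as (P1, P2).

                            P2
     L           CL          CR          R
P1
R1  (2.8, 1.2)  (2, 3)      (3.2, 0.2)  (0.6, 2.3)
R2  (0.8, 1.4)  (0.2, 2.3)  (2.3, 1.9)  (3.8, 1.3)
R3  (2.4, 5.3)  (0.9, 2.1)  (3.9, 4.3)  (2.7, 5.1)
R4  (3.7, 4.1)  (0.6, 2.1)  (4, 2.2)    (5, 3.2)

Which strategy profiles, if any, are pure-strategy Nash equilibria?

P1 against L: payoffs 2.8, 0.8, 2.4, 3.7 → best response R4.
P1 against CL: payoffs 2, 0.2, 0.9, 0.6 → best response R1.
P1 against CR: payoffs 3.2, 2.3, 3.9, 4 → best response R4.
P1 against R: payoffs 0.6, 3.8, 2.7, 5 → best response R4.
P2 against R1: payoffs 1.2, 3, 0.2, 2.3 → best response CL.
P2 against R2: payoffs 1.4, 2.3, 1.9, 1.3 → best response CL.
P2 against R3: payoffs 5.3, 2.1, 4.3, 5.1 → best response L.
P2 against R4: payoffs 4.1, 2.1, 2.2, 3.2 → best response L.
Mutual best responses: (R1, CL); (R4, L).

The pure Nash equilibria are (R1, CL); (R4, L).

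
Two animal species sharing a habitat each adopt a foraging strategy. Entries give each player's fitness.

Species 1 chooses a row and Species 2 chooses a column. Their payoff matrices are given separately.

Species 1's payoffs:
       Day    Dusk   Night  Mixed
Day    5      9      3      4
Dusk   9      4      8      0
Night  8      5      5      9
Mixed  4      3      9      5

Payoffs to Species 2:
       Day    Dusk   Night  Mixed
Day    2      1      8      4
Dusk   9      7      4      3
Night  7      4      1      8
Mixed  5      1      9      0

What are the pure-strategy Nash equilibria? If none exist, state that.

(Day, Day): Species 1 can switch to Dusk (5 → 9). Not NE.
(Day, Dusk): Species 2 can switch to Day (1 → 2). Not NE.
(Day, Night): Species 1 can switch to Dusk (3 → 8). Not NE.
(Day, Mixed): Species 1 can switch to Night (4 → 9). Not NE.
(Dusk, Day): Species 1 gets 9, best alternative 8; Species 2 gets 9, best alternative 7. No profitable deviation — NE.
(Dusk, Dusk): Species 1 can switch to Day (4 → 9). Not NE.
(Dusk, Night): Species 1 can switch to Mixed (8 → 9). Not NE.
(Dusk, Mixed): Species 1 can switch to Day (0 → 4). Not NE.
(Night, Day): Species 1 can switch to Dusk (8 → 9). Not NE.
(Night, Mixed): Species 1 gets 9, best alternative 5; Species 2 gets 8, best alternative 7. No profitable deviation — NE.
(Mixed, Night): Species 1 gets 9, best alternative 8; Species 2 gets 9, best alternative 5. No profitable deviation — NE.
(The remaining 5 profiles each have a profitable deviation by the same check.)

Pure-strategy Nash equilibria: (Dusk, Day); (Night, Mixed); (Mixed, Night)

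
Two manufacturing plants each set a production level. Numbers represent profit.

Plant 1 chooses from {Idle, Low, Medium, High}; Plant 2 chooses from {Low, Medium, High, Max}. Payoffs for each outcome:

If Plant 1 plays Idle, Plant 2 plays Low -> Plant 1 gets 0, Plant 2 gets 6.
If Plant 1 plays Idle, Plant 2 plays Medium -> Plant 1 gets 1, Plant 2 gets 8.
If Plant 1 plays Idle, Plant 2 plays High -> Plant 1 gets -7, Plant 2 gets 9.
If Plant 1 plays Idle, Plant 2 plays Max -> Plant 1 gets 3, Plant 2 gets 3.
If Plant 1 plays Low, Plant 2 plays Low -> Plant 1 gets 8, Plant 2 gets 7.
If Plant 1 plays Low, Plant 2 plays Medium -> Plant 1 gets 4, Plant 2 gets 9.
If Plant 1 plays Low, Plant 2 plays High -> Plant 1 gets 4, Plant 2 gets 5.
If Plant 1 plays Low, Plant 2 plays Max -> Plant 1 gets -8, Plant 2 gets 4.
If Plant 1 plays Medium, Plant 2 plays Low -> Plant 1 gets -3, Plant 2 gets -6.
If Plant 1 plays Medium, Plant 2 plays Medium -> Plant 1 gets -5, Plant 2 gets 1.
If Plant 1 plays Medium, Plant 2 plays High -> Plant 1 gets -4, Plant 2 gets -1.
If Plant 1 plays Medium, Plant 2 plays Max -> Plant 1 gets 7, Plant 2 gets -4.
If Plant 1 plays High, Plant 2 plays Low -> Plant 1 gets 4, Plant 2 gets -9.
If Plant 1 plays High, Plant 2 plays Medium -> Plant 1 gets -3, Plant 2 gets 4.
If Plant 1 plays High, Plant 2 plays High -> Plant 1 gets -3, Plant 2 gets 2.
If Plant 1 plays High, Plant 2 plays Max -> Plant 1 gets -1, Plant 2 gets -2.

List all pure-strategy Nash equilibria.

(Low, Medium)

(Idle, Low): Plant 1 can switch to Low (0 → 8). Not NE.
(Idle, Medium): Plant 1 can switch to Low (1 → 4). Not NE.
(Idle, High): Plant 1 can switch to Low (-7 → 4). Not NE.
(Idle, Max): Plant 1 can switch to Medium (3 → 7). Not NE.
(Low, Low): Plant 2 can switch to Medium (7 → 9). Not NE.
(Low, Medium): Plant 1 gets 4, best alternative 1; Plant 2 gets 9, best alternative 7. No profitable deviation — NE.
(Low, High): Plant 2 can switch to Low (5 → 7). Not NE.
(The remaining 9 profiles each have a profitable deviation by the same check.)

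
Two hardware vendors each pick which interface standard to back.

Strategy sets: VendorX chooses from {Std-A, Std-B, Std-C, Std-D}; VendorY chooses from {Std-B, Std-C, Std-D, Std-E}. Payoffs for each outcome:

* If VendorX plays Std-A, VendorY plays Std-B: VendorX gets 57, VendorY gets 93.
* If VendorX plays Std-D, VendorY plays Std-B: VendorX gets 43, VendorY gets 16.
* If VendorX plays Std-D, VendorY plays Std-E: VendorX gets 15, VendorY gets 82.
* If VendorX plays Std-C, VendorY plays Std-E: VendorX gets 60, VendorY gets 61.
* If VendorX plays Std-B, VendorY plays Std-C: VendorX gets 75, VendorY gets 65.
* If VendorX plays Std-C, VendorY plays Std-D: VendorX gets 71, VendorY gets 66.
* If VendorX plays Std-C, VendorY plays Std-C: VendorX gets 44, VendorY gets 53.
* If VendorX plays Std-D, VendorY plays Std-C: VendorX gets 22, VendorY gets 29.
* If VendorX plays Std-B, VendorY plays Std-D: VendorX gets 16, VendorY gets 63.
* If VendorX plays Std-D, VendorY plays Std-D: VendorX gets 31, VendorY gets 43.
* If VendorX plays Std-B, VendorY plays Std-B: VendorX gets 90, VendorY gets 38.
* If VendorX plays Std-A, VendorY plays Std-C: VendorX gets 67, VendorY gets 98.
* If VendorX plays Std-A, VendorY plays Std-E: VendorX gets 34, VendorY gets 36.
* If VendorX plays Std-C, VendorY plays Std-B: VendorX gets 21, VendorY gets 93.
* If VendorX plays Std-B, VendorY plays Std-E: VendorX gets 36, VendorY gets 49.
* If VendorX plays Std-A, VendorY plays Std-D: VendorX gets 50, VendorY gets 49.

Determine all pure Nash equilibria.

Mark each player's best response to every combination of opponents' strategies; a profile where every player is best-responding is a pure Nash equilibrium.
VendorX against Std-B: payoffs 57, 90, 21, 43 → best response Std-B.
VendorX against Std-C: payoffs 67, 75, 44, 22 → best response Std-B.
VendorX against Std-D: payoffs 50, 16, 71, 31 → best response Std-C.
VendorX against Std-E: payoffs 34, 36, 60, 15 → best response Std-C.
VendorY against Std-A: payoffs 93, 98, 49, 36 → best response Std-C.
VendorY against Std-B: payoffs 38, 65, 63, 49 → best response Std-C.
VendorY against Std-C: payoffs 93, 53, 66, 61 → best response Std-B.
VendorY against Std-D: payoffs 16, 29, 43, 82 → best response Std-E.
Mutual best responses: (Std-B, Std-C).

Pure NE: (Std-B, Std-C)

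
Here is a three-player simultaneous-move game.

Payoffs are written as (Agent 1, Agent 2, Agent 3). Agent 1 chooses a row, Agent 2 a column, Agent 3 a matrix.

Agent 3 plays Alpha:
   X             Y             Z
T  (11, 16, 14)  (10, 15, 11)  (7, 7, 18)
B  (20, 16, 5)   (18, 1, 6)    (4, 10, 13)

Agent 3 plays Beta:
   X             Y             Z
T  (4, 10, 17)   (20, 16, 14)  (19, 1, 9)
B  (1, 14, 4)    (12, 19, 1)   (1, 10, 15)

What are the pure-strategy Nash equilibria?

(T, Y, Beta), (B, X, Alpha)

Agent 1 against (X, Alpha): payoffs 11, 20 → best response B.
Agent 1 against (X, Beta): payoffs 4, 1 → best response T.
Agent 1 against (Y, Alpha): payoffs 10, 18 → best response B.
Agent 1 against (Y, Beta): payoffs 20, 12 → best response T.
Agent 1 against (Z, Alpha): payoffs 7, 4 → best response T.
Agent 1 against (Z, Beta): payoffs 19, 1 → best response T.
Agent 2 against (T, Alpha): payoffs 16, 15, 7 → best response X.
Agent 2 against (T, Beta): payoffs 10, 16, 1 → best response Y.
Agent 2 against (B, Alpha): payoffs 16, 1, 10 → best response X.
Agent 2 against (B, Beta): payoffs 14, 19, 10 → best response Y.
Agent 3 against (T, X): payoffs 14, 17 → best response Beta.
Agent 3 against (T, Y): payoffs 11, 14 → best response Beta.
Agent 3 against (T, Z): payoffs 18, 9 → best response Alpha.
Agent 3 against (B, X): payoffs 5, 4 → best response Alpha.
Agent 3 against (B, Y): payoffs 6, 1 → best response Alpha.
Agent 3 against (B, Z): payoffs 13, 15 → best response Beta.
Mutual best responses: (T, Y, Beta); (B, X, Alpha).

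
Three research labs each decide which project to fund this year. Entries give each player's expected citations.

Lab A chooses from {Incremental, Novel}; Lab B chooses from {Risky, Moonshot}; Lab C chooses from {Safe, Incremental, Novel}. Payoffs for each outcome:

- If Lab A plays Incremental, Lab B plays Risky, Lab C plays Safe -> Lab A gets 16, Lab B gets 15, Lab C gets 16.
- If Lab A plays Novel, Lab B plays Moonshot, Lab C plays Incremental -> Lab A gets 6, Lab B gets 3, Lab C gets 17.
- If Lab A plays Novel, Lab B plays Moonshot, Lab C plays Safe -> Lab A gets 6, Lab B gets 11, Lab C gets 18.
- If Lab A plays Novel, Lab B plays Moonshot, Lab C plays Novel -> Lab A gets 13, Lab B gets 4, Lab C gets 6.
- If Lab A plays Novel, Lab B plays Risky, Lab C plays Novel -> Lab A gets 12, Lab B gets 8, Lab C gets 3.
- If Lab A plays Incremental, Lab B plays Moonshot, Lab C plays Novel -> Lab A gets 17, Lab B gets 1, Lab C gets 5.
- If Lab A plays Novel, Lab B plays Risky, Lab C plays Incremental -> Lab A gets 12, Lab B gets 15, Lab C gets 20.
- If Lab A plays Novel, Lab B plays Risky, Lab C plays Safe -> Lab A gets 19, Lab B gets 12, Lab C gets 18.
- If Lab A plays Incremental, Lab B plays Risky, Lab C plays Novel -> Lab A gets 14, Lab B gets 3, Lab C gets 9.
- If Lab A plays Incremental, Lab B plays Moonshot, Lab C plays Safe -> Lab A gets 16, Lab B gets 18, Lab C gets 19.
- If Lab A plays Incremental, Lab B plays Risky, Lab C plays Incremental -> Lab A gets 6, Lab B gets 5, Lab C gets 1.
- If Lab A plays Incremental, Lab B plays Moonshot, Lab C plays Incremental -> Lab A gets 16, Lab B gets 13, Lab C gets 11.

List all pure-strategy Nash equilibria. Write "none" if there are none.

(Incremental, Moonshot, Safe), (Novel, Risky, Incremental)

Check each profile: it is a Nash equilibrium iff no player can strictly gain by switching unilaterally.
(Incremental, Risky, Safe): Lab A can switch to Novel (16 → 19). Not NE.
(Incremental, Risky, Incremental): Lab A can switch to Novel (6 → 12). Not NE.
(Incremental, Risky, Novel): Lab C can switch to Safe (9 → 16). Not NE.
(Incremental, Moonshot, Safe): Lab A gets 16, best alternative 6; Lab B gets 18, best alternative 15; Lab C gets 19, best alternative 11. No profitable deviation — NE.
(Incremental, Moonshot, Incremental): Lab C can switch to Safe (11 → 19). Not NE.
(Incremental, Moonshot, Novel): Lab B can switch to Risky (1 → 3). Not NE.
(Novel, Risky, Safe): Lab C can switch to Incremental (18 → 20). Not NE.
(Novel, Risky, Incremental): Lab A gets 12, best alternative 6; Lab B gets 15, best alternative 3; Lab C gets 20, best alternative 18. No profitable deviation — NE.
(Novel, Risky, Novel): Lab A can switch to Incremental (12 → 14). Not NE.
(Novel, Moonshot, Safe): Lab A can switch to Incremental (6 → 16). Not NE.
(Novel, Moonshot, Incremental): Lab A can switch to Incremental (6 → 16). Not NE.
(Novel, Moonshot, Novel): Lab A can switch to Incremental (13 → 17). Not NE.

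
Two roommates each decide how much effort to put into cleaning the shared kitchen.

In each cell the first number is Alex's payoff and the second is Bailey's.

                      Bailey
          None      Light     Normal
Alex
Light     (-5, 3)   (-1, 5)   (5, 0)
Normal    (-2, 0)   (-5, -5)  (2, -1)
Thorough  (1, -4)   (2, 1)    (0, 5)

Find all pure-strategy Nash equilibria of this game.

This game has no pure Nash equilibrium.

(Light, None): Alex can switch to Normal (-5 → -2). Not NE.
(Light, Light): Alex can switch to Thorough (-1 → 2). Not NE.
(Light, Normal): Bailey can switch to None (0 → 3). Not NE.
(Normal, None): Alex can switch to Thorough (-2 → 1). Not NE.
(Normal, Light): Alex can switch to Light (-5 → -1). Not NE.
(Normal, Normal): Alex can switch to Light (2 → 5). Not NE.
(The remaining 3 profiles each have a profitable deviation by the same check.)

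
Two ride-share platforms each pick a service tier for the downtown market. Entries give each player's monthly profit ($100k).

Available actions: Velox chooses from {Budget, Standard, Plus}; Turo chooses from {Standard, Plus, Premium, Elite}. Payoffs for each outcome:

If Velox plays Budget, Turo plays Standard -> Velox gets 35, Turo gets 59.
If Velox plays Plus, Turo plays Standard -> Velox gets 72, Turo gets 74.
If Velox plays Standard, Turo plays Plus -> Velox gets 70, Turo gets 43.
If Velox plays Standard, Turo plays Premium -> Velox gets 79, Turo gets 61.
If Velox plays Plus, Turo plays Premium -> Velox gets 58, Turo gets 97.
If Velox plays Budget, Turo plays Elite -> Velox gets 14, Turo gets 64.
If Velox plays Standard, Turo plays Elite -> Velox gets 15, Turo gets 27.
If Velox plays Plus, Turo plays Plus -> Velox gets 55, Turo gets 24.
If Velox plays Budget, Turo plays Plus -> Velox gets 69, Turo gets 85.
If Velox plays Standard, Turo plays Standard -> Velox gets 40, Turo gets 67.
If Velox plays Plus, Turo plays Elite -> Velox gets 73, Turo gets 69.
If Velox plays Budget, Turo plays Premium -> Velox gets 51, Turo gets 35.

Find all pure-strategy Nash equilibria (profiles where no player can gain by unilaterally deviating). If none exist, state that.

For each strategy profile, look for a profitable unilateral deviation.
(Budget, Standard): Velox can switch to Standard (35 → 40). Not NE.
(Budget, Plus): Velox can switch to Standard (69 → 70). Not NE.
(Budget, Premium): Velox can switch to Standard (51 → 79). Not NE.
(Budget, Elite): Velox can switch to Standard (14 → 15). Not NE.
(Standard, Standard): Velox can switch to Plus (40 → 72). Not NE.
(Standard, Plus): Turo can switch to Standard (43 → 67). Not NE.
(The remaining 6 profiles each have a profitable deviation by the same check.)

This game has no pure Nash equilibrium.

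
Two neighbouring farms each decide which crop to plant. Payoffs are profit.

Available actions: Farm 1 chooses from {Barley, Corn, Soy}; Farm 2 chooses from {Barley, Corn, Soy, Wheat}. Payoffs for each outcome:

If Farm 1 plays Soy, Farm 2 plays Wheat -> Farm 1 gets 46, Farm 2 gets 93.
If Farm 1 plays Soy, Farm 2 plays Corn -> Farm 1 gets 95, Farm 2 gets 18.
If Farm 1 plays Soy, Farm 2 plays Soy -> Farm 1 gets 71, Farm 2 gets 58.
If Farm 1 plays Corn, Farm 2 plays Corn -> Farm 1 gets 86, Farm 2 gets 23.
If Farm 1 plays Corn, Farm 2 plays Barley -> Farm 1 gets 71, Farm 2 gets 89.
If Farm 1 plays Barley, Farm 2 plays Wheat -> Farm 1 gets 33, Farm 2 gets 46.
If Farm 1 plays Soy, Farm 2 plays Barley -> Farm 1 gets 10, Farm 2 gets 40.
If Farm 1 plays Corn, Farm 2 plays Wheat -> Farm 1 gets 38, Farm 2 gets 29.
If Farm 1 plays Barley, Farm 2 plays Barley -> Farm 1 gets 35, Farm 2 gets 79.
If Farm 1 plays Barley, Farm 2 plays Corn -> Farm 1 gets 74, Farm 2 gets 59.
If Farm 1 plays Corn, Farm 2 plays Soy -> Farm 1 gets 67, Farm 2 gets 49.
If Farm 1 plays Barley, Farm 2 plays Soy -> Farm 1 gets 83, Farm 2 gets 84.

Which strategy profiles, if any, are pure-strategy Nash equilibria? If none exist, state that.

Pure-strategy Nash equilibria: (Barley, Soy); (Corn, Barley); (Soy, Wheat)

For each strategy profile, look for a profitable unilateral deviation.
(Barley, Barley): Farm 1 can switch to Corn (35 → 71). Not NE.
(Barley, Corn): Farm 1 can switch to Corn (74 → 86). Not NE.
(Barley, Soy): Farm 1 gets 83, best alternative 71; Farm 2 gets 84, best alternative 79. No profitable deviation — NE.
(Barley, Wheat): Farm 1 can switch to Corn (33 → 38). Not NE.
(Corn, Barley): Farm 1 gets 71, best alternative 35; Farm 2 gets 89, best alternative 49. No profitable deviation — NE.
(Corn, Corn): Farm 1 can switch to Soy (86 → 95). Not NE.
(Corn, Soy): Farm 1 can switch to Barley (67 → 83). Not NE.
(Corn, Wheat): Farm 1 can switch to Soy (38 → 46). Not NE.
(Soy, Barley): Farm 1 can switch to Barley (10 → 35). Not NE.
(Soy, Corn): Farm 2 can switch to Barley (18 → 40). Not NE.
(Soy, Wheat): Farm 1 gets 46, best alternative 38; Farm 2 gets 93, best alternative 58. No profitable deviation — NE.
(The remaining 1 profile has a profitable deviation by the same check.)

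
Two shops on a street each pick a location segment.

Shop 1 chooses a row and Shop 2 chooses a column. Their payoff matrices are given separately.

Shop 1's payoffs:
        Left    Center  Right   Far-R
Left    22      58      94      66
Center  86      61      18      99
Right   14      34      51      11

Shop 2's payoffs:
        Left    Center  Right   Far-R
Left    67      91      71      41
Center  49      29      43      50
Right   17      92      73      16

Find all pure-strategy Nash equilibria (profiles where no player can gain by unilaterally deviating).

Shop 1 against Left: payoffs 22, 86, 14 → best response Center.
Shop 1 against Center: payoffs 58, 61, 34 → best response Center.
Shop 1 against Right: payoffs 94, 18, 51 → best response Left.
Shop 1 against Far-R: payoffs 66, 99, 11 → best response Center.
Shop 2 against Left: payoffs 67, 91, 71, 41 → best response Center.
Shop 2 against Center: payoffs 49, 29, 43, 50 → best response Far-R.
Shop 2 against Right: payoffs 17, 92, 73, 16 → best response Center.
Mutual best responses: (Center, Far-R).

(Center, Far-R)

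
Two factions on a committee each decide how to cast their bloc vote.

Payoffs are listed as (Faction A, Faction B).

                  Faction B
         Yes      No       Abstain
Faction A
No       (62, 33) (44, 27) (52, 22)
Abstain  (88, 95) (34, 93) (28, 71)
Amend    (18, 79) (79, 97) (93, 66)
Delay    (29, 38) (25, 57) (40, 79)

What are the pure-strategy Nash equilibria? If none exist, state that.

(No, Yes): Faction A can switch to Abstain (62 → 88). Not NE.
(No, No): Faction A can switch to Amend (44 → 79). Not NE.
(No, Abstain): Faction A can switch to Amend (52 → 93). Not NE.
(Abstain, Yes): Faction A gets 88, best alternative 62; Faction B gets 95, best alternative 93. No profitable deviation — NE.
(Abstain, No): Faction A can switch to No (34 → 44). Not NE.
(Abstain, Abstain): Faction A can switch to No (28 → 52). Not NE.
(Amend, Yes): Faction A can switch to No (18 → 62). Not NE.
(Amend, No): Faction A gets 79, best alternative 44; Faction B gets 97, best alternative 79. No profitable deviation — NE.
(Amend, Abstain): Faction B can switch to Yes (66 → 79). Not NE.
(Delay, Yes): Faction A can switch to No (29 → 62). Not NE.
(The remaining 2 profiles each have a profitable deviation by the same check.)

The pure Nash equilibria are (Abstain, Yes); (Amend, No).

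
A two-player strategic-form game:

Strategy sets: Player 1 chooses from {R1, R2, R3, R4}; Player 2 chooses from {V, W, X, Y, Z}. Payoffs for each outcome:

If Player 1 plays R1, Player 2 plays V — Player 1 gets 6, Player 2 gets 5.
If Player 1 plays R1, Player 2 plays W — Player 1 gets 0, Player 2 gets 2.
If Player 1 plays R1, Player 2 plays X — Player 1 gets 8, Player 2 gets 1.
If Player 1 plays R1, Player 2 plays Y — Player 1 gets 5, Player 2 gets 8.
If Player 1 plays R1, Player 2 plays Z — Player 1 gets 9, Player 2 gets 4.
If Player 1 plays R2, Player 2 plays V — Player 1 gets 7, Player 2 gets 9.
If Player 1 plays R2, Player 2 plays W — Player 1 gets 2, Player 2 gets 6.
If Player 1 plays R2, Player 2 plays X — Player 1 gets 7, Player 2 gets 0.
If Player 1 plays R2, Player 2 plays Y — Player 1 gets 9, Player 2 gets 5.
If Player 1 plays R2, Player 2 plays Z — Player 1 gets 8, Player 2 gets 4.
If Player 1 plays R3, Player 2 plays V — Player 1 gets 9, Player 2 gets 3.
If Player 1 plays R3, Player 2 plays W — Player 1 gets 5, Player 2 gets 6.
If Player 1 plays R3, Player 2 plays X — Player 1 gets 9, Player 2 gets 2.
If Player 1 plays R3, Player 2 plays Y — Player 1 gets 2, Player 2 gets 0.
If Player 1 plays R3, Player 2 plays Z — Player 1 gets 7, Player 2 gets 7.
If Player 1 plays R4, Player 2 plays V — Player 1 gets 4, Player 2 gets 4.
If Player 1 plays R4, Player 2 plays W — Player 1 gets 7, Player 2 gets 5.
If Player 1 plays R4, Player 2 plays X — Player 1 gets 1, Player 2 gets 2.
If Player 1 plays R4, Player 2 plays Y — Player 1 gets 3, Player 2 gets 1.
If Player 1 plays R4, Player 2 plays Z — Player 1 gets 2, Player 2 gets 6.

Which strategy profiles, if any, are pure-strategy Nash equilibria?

(R1, V): Player 1 can switch to R2 (6 → 7). Not NE.
(R1, W): Player 1 can switch to R2 (0 → 2). Not NE.
(R1, X): Player 1 can switch to R3 (8 → 9). Not NE.
(R1, Y): Player 1 can switch to R2 (5 → 9). Not NE.
(R1, Z): Player 2 can switch to V (4 → 5). Not NE.
(R2, V): Player 1 can switch to R3 (7 → 9). Not NE.
(R2, W): Player 1 can switch to R3 (2 → 5). Not NE.
(R2, X): Player 1 can switch to R1 (7 → 8). Not NE.
(The remaining 12 profiles each have a profitable deviation by the same check.)

This game has no pure Nash equilibrium.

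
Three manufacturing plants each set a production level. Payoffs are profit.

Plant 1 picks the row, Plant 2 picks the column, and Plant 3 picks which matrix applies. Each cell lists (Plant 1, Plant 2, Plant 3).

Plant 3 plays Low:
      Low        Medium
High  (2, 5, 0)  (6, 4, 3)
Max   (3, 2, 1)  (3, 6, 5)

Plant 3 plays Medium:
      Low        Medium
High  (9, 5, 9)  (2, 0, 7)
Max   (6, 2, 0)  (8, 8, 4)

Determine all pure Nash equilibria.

(High, Low, Low): Plant 1 can switch to Max (2 → 3). Not NE.
(High, Low, Medium): Plant 1 gets 9, best alternative 6; Plant 2 gets 5, best alternative 0; Plant 3 gets 9, best alternative 0. No profitable deviation — NE.
(High, Medium, Low): Plant 2 can switch to Low (4 → 5). Not NE.
(High, Medium, Medium): Plant 1 can switch to Max (2 → 8). Not NE.
(Max, Low, Low): Plant 2 can switch to Medium (2 → 6). Not NE.
(Max, Low, Medium): Plant 1 can switch to High (6 → 9). Not NE.
(Max, Medium, Low): Plant 1 can switch to High (3 → 6). Not NE.
(Max, Medium, Medium): Plant 3 can switch to Low (4 → 5). Not NE.

Pure NE: (High, Low, Medium)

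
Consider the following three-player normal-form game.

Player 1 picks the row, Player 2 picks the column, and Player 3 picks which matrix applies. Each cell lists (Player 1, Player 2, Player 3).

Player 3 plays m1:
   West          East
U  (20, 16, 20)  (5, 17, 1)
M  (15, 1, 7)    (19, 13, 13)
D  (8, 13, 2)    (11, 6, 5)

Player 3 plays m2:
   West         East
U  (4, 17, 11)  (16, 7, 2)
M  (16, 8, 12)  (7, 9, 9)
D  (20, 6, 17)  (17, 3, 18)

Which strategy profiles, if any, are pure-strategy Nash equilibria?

(M, East, m1), (D, West, m2)

Player 1 against (West, m1): payoffs 20, 15, 8 → best response U.
Player 1 against (West, m2): payoffs 4, 16, 20 → best response D.
Player 1 against (East, m1): payoffs 5, 19, 11 → best response M.
Player 1 against (East, m2): payoffs 16, 7, 17 → best response D.
Player 2 against (U, m1): payoffs 16, 17 → best response East.
Player 2 against (U, m2): payoffs 17, 7 → best response West.
Player 2 against (M, m1): payoffs 1, 13 → best response East.
Player 2 against (M, m2): payoffs 8, 9 → best response East.
Player 2 against (D, m1): payoffs 13, 6 → best response West.
Player 2 against (D, m2): payoffs 6, 3 → best response West.
Player 3 against (U, West): payoffs 20, 11 → best response m1.
Player 3 against (U, East): payoffs 1, 2 → best response m2.
Player 3 against (M, West): payoffs 7, 12 → best response m2.
Player 3 against (M, East): payoffs 13, 9 → best response m1.
Player 3 against (D, West): payoffs 2, 17 → best response m2.
Player 3 against (D, East): payoffs 5, 18 → best response m2.
Mutual best responses: (M, East, m1); (D, West, m2).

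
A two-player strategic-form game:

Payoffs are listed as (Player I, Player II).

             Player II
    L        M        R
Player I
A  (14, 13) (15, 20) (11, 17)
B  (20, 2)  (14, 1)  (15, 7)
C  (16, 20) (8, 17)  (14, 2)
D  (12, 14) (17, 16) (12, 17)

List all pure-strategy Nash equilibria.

Player I against L: payoffs 14, 20, 16, 12 → best response B.
Player I against M: payoffs 15, 14, 8, 17 → best response D.
Player I against R: payoffs 11, 15, 14, 12 → best response B.
Player II against A: payoffs 13, 20, 17 → best response M.
Player II against B: payoffs 2, 1, 7 → best response R.
Player II against C: payoffs 20, 17, 2 → best response L.
Player II against D: payoffs 14, 16, 17 → best response R.
Mutual best responses: (B, R).

The unique pure-strategy Nash equilibrium is (B, R).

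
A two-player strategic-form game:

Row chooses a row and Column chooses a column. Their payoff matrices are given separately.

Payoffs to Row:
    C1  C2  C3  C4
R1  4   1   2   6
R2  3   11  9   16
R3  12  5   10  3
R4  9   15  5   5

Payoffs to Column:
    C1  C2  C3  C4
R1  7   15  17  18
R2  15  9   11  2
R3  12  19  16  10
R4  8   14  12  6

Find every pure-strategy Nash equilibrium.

(R4, C2)

(R1, C1): Row can switch to R3 (4 → 12). Not NE.
(R1, C2): Row can switch to R2 (1 → 11). Not NE.
(R1, C3): Row can switch to R2 (2 → 9). Not NE.
(R1, C4): Row can switch to R2 (6 → 16). Not NE.
(R2, C1): Row can switch to R1 (3 → 4). Not NE.
(R2, C2): Row can switch to R4 (11 → 15). Not NE.
(R4, C2): Row gets 15, best alternative 11; Column gets 14, best alternative 12. No profitable deviation — NE.
(The remaining 9 profiles each have a profitable deviation by the same check.)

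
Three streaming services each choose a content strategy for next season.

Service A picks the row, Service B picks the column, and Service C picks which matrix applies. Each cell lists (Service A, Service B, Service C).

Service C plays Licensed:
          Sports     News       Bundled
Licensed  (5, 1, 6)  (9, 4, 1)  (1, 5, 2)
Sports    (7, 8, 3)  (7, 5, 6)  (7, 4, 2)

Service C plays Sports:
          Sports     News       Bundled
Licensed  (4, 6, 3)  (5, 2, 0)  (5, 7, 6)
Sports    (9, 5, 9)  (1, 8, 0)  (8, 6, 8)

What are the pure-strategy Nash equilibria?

Service A against (Sports, Licensed): payoffs 5, 7 → best response Sports.
Service A against (Sports, Sports): payoffs 4, 9 → best response Sports.
Service A against (News, Licensed): payoffs 9, 7 → best response Licensed.
Service A against (News, Sports): payoffs 5, 1 → best response Licensed.
Service A against (Bundled, Licensed): payoffs 1, 7 → best response Sports.
Service A against (Bundled, Sports): payoffs 5, 8 → best response Sports.
Service B against (Licensed, Licensed): payoffs 1, 4, 5 → best response Bundled.
Service B against (Licensed, Sports): payoffs 6, 2, 7 → best response Bundled.
Service B against (Sports, Licensed): payoffs 8, 5, 4 → best response Sports.
Service B against (Sports, Sports): payoffs 5, 8, 6 → best response News.
Service C against (Licensed, Sports): payoffs 6, 3 → best response Licensed.
Service C against (Licensed, News): payoffs 1, 0 → best response Licensed.
Service C against (Licensed, Bundled): payoffs 2, 6 → best response Sports.
Service C against (Sports, Sports): payoffs 3, 9 → best response Sports.
Service C against (Sports, News): payoffs 6, 0 → best response Licensed.
Service C against (Sports, Bundled): payoffs 2, 8 → best response Sports.
No profile is a mutual best response for all players.

none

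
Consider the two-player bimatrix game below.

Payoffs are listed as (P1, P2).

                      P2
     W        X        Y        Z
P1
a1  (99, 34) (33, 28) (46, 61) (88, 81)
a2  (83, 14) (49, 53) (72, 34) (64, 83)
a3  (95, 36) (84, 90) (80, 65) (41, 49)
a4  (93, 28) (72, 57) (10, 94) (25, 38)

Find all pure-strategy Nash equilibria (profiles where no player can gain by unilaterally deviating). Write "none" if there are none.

The pure Nash equilibria are (a1, Z), (a3, X).

P1 against W: payoffs 99, 83, 95, 93 → best response a1.
P1 against X: payoffs 33, 49, 84, 72 → best response a3.
P1 against Y: payoffs 46, 72, 80, 10 → best response a3.
P1 against Z: payoffs 88, 64, 41, 25 → best response a1.
P2 against a1: payoffs 34, 28, 61, 81 → best response Z.
P2 against a2: payoffs 14, 53, 34, 83 → best response Z.
P2 against a3: payoffs 36, 90, 65, 49 → best response X.
P2 against a4: payoffs 28, 57, 94, 38 → best response Y.
Mutual best responses: (a1, Z); (a3, X).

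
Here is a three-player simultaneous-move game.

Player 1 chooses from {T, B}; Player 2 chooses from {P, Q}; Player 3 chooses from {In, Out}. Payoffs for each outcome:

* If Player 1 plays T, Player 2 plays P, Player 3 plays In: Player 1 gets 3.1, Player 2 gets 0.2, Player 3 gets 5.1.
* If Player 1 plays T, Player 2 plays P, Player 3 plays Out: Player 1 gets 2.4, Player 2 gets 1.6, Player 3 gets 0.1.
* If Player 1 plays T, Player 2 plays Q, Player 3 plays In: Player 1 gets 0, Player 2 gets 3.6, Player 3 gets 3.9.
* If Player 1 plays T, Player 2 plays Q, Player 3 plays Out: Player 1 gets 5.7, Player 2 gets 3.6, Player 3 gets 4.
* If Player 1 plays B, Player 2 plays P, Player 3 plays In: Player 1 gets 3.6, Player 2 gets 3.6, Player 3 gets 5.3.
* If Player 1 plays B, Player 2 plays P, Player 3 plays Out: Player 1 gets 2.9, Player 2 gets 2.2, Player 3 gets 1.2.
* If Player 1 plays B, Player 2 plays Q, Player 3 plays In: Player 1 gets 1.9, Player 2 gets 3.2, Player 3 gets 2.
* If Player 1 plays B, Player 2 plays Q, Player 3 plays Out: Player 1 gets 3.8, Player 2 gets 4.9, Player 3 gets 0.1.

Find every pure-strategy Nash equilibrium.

Player 1 against (P, In): payoffs 3.1, 3.6 → best response B.
Player 1 against (P, Out): payoffs 2.4, 2.9 → best response B.
Player 1 against (Q, In): payoffs 0, 1.9 → best response B.
Player 1 against (Q, Out): payoffs 5.7, 3.8 → best response T.
Player 2 against (T, In): payoffs 0.2, 3.6 → best response Q.
Player 2 against (T, Out): payoffs 1.6, 3.6 → best response Q.
Player 2 against (B, In): payoffs 3.6, 3.2 → best response P.
Player 2 against (B, Out): payoffs 2.2, 4.9 → best response Q.
Player 3 against (T, P): payoffs 5.1, 0.1 → best response In.
Player 3 against (T, Q): payoffs 3.9, 4 → best response Out.
Player 3 against (B, P): payoffs 5.3, 1.2 → best response In.
Player 3 against (B, Q): payoffs 2, 0.1 → best response In.
Mutual best responses: (T, Q, Out); (B, P, In).

The pure Nash equilibria are (T, Q, Out), (B, P, In).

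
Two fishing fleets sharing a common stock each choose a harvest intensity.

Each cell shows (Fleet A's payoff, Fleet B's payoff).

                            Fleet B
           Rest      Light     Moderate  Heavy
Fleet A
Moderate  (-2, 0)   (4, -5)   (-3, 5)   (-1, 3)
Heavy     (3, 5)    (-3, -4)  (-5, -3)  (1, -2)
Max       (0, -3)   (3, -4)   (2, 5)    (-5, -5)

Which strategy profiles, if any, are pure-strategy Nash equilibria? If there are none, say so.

(Heavy, Rest) and (Max, Moderate)

For each player, find the best response to each opponent profile; mutual best responses are the pure NE.
Fleet A against Rest: payoffs -2, 3, 0 → best response Heavy.
Fleet A against Light: payoffs 4, -3, 3 → best response Moderate.
Fleet A against Moderate: payoffs -3, -5, 2 → best response Max.
Fleet A against Heavy: payoffs -1, 1, -5 → best response Heavy.
Fleet B against Moderate: payoffs 0, -5, 5, 3 → best response Moderate.
Fleet B against Heavy: payoffs 5, -4, -3, -2 → best response Rest.
Fleet B against Max: payoffs -3, -4, 5, -5 → best response Moderate.
Mutual best responses: (Heavy, Rest); (Max, Moderate).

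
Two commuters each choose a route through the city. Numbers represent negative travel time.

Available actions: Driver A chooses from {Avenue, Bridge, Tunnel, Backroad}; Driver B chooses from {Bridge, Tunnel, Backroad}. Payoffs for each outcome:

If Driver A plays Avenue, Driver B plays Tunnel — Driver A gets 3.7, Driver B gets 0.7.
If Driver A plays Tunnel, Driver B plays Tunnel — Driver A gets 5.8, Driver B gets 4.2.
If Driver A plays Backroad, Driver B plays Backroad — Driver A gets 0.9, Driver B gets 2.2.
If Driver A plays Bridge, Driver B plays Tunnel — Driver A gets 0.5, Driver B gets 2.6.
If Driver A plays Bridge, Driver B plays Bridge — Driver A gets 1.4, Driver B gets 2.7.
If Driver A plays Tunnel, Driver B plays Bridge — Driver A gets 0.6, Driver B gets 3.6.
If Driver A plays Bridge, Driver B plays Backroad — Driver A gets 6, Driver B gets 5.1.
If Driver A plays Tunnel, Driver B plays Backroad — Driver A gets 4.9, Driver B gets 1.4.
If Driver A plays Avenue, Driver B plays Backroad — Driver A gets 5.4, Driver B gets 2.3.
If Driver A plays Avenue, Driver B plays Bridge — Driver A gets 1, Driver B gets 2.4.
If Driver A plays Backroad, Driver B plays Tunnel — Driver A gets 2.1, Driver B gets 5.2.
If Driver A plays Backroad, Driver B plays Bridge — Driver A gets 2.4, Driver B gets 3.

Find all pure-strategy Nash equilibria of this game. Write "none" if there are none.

Mark each player's best response to every combination of opponents' strategies; a profile where every player is best-responding is a pure Nash equilibrium.
Driver A against Bridge: payoffs 1, 1.4, 0.6, 2.4 → best response Backroad.
Driver A against Tunnel: payoffs 3.7, 0.5, 5.8, 2.1 → best response Tunnel.
Driver A against Backroad: payoffs 5.4, 6, 4.9, 0.9 → best response Bridge.
Driver B against Avenue: payoffs 2.4, 0.7, 2.3 → best response Bridge.
Driver B against Bridge: payoffs 2.7, 2.6, 5.1 → best response Backroad.
Driver B against Tunnel: payoffs 3.6, 4.2, 1.4 → best response Tunnel.
Driver B against Backroad: payoffs 3, 5.2, 2.2 → best response Tunnel.
Mutual best responses: (Bridge, Backroad); (Tunnel, Tunnel).

Pure-strategy Nash equilibria: (Bridge, Backroad), (Tunnel, Tunnel)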